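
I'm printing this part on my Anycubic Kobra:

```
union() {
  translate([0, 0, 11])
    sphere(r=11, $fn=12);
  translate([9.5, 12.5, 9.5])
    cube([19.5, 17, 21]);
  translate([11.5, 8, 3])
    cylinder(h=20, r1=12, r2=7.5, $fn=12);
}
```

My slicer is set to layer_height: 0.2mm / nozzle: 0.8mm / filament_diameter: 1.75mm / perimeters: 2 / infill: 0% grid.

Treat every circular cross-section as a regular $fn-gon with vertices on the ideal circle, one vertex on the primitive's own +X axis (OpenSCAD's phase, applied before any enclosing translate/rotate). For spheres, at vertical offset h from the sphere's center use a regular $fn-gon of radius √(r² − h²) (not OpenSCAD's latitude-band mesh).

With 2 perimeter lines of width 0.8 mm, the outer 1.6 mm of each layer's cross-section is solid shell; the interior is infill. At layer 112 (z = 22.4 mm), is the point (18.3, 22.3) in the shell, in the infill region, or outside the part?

At z = 22.4 mm: the sphere is absent (|z−center|=11.400 > r=11); the cube at (9.5, 12.5) (footprint 19.5×17) is included at this height; the cone at (11.5, 8): at t=0.970 of its height the radius interpolates to r₁+(r₂−r₁)t = 7.635, giving a regular 12-gon of that circumradius; Merging all regions: the regions partially overlap (shared area 17.98 mm²), so overlapping operands fuse into one piece — 1 connected region. Overall, the cross-section is a single solid region. The nearest boundary edge runs (9.50, 29.50)→(29.00, 29.50); distance from the point to it = 7.20 mm. The point is inside the cross-section and 7.20 mm from the nearest boundary — more than the 1.6 mm shell width (2 × 0.8), so it's in the infill interior.

infill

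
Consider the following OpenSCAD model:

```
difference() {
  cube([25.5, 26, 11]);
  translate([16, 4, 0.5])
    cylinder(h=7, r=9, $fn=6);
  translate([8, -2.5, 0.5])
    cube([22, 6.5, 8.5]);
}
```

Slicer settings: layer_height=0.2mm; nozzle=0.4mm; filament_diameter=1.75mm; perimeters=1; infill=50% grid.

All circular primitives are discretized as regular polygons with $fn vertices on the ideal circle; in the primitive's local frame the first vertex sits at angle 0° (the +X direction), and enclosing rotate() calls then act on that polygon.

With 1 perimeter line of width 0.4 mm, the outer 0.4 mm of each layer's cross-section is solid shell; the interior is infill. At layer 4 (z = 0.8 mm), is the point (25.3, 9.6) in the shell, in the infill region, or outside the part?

shell

At z = 0.8 mm: the cube (footprint 25.5×26) is included at this height; the r=9 cylinder at (16, 4) gives a regular 6-gon of circumradius 9 (constant along its height); the cube at (8, -2.5) (footprint 22×6.5) is included at this height; Subtracting the remaining from the first: starting from the 25.5×26 cube, the r=9 cylinder at (16, 4) partially overlaps it — only the 167.98 mm² overlap (of its 210.44 mm²) is removed, clipping the outline; the 22×6.5 cube at (8, -2.5) partially overlaps it — only the 8.10 mm² overlap (of its 143.00 mm²) is removed, clipping the outline — 1 connected region. Overall, the cross-section is a single solid region. The nearest boundary edge runs (25.50, 26.00)→(25.50, 4.00); distance from the point to it = 0.20 mm. The point is inside the cross-section, 0.20 mm from the nearest boundary — within the 0.4 mm shell band (1 × 0.4).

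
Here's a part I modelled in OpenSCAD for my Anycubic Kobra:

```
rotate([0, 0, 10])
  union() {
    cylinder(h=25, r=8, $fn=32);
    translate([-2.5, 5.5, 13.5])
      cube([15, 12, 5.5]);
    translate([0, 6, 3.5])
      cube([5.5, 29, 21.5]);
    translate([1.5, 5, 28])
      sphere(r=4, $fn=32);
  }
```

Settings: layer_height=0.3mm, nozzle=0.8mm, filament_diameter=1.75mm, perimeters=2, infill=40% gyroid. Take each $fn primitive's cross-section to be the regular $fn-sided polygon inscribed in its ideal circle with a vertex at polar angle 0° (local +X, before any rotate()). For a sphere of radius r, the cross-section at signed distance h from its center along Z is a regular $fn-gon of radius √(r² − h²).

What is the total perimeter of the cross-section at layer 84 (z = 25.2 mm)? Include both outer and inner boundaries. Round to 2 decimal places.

At z = 25.2 mm: the cylinder does not reach this height (z outside [0, 25]); the cube at (-2.5, 5.5) is not intersected at this z (z outside [13.5, 19]); the cube at (0, 6) is absent (z outside [3.5, 25]); the sphere at (1.5, 5): section is a regular 32-gon, circumradius = √(r²−h²) = √(4²−2.8²) = 2.857 (perimeter = 2·32·2.857·sin(180°/32) = 17.92 mm); Taking the union: only the r=4 sphere at (1.5, 5) is present, so the union is just that shape — boundary = 17.92 mm; (rotated 10° about Z; rotation is an isometry so areas/perimeters/island counts are preserved). Overall, the cross-section is a single solid region. Total boundary length (outer) = 17.92 mm.

17.92 mm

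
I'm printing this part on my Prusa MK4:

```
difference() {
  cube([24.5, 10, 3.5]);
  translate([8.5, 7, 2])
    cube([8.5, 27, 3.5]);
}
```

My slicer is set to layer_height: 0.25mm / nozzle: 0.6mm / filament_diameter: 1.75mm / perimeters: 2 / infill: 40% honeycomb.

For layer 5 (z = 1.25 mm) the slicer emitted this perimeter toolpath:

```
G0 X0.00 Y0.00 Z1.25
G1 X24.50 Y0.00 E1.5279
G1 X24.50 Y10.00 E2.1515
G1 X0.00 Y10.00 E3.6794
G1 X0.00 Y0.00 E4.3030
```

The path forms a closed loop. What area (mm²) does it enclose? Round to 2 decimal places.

245.00 mm²

Apply the shoelace formula to the sequence of (X, Y) vertices; enclosed area = 245.00 mm².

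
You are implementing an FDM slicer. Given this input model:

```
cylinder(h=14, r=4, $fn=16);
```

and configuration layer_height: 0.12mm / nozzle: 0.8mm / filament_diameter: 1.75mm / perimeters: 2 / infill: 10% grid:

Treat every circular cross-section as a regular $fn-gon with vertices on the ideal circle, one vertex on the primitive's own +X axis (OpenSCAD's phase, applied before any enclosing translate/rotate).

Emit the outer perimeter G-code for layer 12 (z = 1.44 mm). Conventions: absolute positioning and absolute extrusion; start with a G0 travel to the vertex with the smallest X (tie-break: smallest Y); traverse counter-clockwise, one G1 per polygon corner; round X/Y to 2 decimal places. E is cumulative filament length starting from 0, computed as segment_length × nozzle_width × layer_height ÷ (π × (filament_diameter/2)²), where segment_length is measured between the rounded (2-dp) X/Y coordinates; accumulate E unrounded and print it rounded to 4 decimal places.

G0 X-4.00 Y0.00 Z1.44
G1 X-3.70 Y-1.53 E0.0622
G1 X-2.83 Y-2.83 E0.1247
G1 X-1.53 Y-3.70 E0.1871
G1 X0.00 Y-4.00 E0.2493
G1 X1.53 Y-3.70 E0.3116
G1 X2.83 Y-2.83 E0.3740
G1 X3.70 Y-1.53 E0.4364
G1 X4.00 Y0.00 E0.4986
G1 X3.70 Y1.53 E0.5609
G1 X2.83 Y2.83 E0.6233
G1 X1.53 Y3.70 E0.6857
G1 X0.00 Y4.00 E0.7480
G1 X-1.53 Y3.70 E0.8102
G1 X-2.83 Y2.83 E0.8726
G1 X-3.70 Y1.53 E0.9351
G1 X-4.00 Y0.00 E0.9973

At z = 1.44 mm: the cylinder: section is a regular 16-gon, circumradius r=4. The outline is a single polygon with 16 vertices. Extrusion per mm of travel: 0.8 × 0.12 / (π × 0.875²) = 0.039912. Accumulating E over each segment gives final E = 0.9973.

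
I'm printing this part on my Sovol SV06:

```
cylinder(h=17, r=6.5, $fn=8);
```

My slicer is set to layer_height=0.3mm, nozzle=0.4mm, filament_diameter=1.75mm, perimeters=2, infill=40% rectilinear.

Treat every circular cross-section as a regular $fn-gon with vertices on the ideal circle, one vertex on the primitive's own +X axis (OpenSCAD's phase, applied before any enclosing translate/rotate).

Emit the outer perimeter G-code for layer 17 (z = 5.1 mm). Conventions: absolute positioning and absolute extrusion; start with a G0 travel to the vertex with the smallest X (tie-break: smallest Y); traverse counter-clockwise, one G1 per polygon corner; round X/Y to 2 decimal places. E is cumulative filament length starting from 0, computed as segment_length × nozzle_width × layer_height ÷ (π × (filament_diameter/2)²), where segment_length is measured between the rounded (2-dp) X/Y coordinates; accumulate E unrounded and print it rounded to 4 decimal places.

At z = 5.1 mm: the r=6.5 cylinder contributes a regular 8-gon of circumradius 6.5. The outline is a single polygon with 8 vertices. Extrusion per mm of travel: 0.4 × 0.3 / (π × 0.875²) = 0.049890. Accumulating E over each segment gives final E = 1.9864.

G0 X-6.50 Y0.00 Z5.10
G1 X-4.60 Y-4.60 E0.2483
G1 X0.00 Y-6.50 E0.4966
G1 X4.60 Y-4.60 E0.7449
G1 X6.50 Y0.00 E0.9932
G1 X4.60 Y4.60 E1.2415
G1 X0.00 Y6.50 E1.4898
G1 X-4.60 Y4.60 E1.7381
G1 X-6.50 Y0.00 E1.9864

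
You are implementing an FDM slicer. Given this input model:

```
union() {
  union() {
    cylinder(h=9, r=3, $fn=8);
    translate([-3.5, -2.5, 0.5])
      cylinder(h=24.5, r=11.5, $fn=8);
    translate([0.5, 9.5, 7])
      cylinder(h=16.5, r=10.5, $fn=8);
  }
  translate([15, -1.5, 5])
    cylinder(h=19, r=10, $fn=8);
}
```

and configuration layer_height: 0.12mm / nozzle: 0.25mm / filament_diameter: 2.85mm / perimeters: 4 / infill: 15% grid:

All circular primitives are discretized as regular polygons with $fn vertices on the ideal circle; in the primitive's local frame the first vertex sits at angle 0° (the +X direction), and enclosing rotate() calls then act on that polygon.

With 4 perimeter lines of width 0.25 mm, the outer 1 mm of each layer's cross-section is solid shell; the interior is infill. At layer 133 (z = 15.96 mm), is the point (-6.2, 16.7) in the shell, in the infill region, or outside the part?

At z = 15.96 mm: the cylinder does not reach this height (z outside [0, 9]); the r=11.5 cylinder at (-3.5, -2.5) contributes a regular 8-gon of circumradius 11.5; the cylinder at (0.5, 9.5): section is a regular 8-gon, circumradius r=10.5; Combining (union): the regions partially overlap (shared area 94.13 mm²), so overlapping operands fuse into one piece — 1 connected region; the cylinder at (15, -1.5): section is a regular 8-gon, circumradius r=10; Merging all regions: the regions partially overlap (shared area 16.72 mm²), so overlapping operands fuse into one piece — 1 connected region. Overall, the cross-section is a single solid region. The nearest boundary edge runs (-6.92, 16.92)→(0.50, 20.00); distance from the point to it = 0.48 mm. The point is inside the cross-section, 0.48 mm from the nearest boundary — within the 1 mm shell band (4 × 0.25).

shell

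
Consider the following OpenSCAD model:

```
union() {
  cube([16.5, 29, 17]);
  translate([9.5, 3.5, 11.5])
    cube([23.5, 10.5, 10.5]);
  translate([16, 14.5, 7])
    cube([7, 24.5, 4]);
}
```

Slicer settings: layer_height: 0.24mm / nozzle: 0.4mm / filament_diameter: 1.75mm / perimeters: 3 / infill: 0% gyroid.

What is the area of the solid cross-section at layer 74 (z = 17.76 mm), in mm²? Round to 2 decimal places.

246.75 mm²

At z = 17.76 mm: the cube is not intersected at this z (z outside [0, 17]); the cube at (9.5, 3.5) (footprint 23.5×10.5) is included at this height (area 246.75 mm²); the cube at (16, 14.5) is absent (z outside [7, 11]); Taking the union: only the 23.5×10.5 cube at (9.5, 3.5) is present, so the union is just that shape — area = 246.75 mm². Overall, the cross-section is a single solid region. Net area = 246.75 mm².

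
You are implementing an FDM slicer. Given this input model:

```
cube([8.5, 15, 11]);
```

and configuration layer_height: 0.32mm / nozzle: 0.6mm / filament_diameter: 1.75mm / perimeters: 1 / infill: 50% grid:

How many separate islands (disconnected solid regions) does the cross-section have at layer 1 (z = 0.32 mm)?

1

At z = 0.32 mm: the cube (footprint 8.5×15) is included at this height. Overall, the cross-section is a single solid region. Island count = 1.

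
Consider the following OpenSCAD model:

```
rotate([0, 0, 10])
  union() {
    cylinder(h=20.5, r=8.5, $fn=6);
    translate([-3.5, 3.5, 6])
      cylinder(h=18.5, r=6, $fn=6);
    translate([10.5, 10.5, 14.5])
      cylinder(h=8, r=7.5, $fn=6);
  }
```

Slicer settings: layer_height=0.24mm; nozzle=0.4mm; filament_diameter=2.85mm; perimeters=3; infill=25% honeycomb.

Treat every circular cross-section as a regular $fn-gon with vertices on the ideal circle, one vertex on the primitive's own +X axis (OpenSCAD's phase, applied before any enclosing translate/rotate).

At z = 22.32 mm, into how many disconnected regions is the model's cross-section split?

2

At z = 22.32 mm: the cylinder is absent (z outside [0, 20.5]); the cylinder at (-3.5, 3.5): section is a regular 6-gon, circumradius r=6; the r=7.5 cylinder at (10.5, 10.5) contributes a regular 6-gon of circumradius 7.5; Merging all regions: the 2 present regions are separate (no shared area or edge), so areas and boundary lengths simply add and each stays a separate island — 2 connected regions; (whole slice rotated 10° about Z — lengths, areas and connectivity unchanged). The result has 2 disconnected regions.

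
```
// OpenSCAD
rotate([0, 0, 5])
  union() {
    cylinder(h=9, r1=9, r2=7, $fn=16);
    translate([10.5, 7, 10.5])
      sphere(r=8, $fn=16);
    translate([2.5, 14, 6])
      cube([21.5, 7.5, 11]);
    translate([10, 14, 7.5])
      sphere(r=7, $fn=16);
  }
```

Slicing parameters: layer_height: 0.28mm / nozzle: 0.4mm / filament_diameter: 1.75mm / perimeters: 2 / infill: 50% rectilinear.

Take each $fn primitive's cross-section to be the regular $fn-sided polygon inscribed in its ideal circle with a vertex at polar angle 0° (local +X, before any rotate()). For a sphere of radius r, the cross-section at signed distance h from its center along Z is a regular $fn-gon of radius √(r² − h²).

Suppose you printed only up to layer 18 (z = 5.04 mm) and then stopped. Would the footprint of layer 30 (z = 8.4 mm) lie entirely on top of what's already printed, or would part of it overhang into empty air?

part overhangs

Compare the two slices. At z = 5.04: the cone: at t=0.560 of its height the radius interpolates to r₁+(r₂−r₁)t = 7.880, giving a regular 16-gon of that circumradius (area = (16/2)·7.880²·sin(360°/16) = 190.10 mm²); the sphere at (10.5, 7): section is a regular 16-gon, circumradius = √(r²−h²) = √(8²−5.46²) = 5.847 (area = (16/2)·5.847²·sin(360°/16) = 104.67 mm²); the cube at (2.5, 14) is absent (z outside [6, 17]); the r=7 sphere at (10, 14) contributes a regular 16-gon of circumradius √(7²−2.46²) = 6.554 (area = (16/2)·6.554²·sin(360°/16) = 131.49 mm²); Combining (union): the regions partially overlap — summed areas 426.25 mm² minus the doubly-counted overlap 39.74 mm² gives 386.52 mm² — area = 386.52 mm²; (rotated 5° about Z; rotation is an isometry so areas/perimeters/island counts are preserved). At z = 8.4: the cone: at t=0.933 of its height the radius interpolates to r₁+(r₂−r₁)t = 7.133, giving a regular 16-gon of that circumradius (area = (16/2)·7.133²·sin(360°/16) = 155.78 mm²); the sphere at (10.5, 7): section is a regular 16-gon, circumradius = √(r²−h²) = √(8²−2.1²) = 7.719 (area = (16/2)·7.719²·sin(360°/16) = 182.43 mm²); the cube at (2.5, 14) (footprint 21.5×7.5) is included at this height (area 161.25 mm²); the r=7 sphere at (10, 14) slices to a regular 16-gon of circumradius 6.942 (√(r²−h²) with h=0.9 from center) (area = (16/2)·6.942²·sin(360°/16) = 147.53 mm²); Combining (union): the regions partially overlap — summed areas 647.00 mm² minus the doubly-counted overlap 150.85 mm² gives 496.14 mm² — area = 496.14 mm²; (rotated 5° about Z; rotation is an isometry so areas/perimeters/island counts are preserved). Checking containment: at z = 8.4 the cross-section extends beyond the z = 5.04 cross-section by about 137.43 mm².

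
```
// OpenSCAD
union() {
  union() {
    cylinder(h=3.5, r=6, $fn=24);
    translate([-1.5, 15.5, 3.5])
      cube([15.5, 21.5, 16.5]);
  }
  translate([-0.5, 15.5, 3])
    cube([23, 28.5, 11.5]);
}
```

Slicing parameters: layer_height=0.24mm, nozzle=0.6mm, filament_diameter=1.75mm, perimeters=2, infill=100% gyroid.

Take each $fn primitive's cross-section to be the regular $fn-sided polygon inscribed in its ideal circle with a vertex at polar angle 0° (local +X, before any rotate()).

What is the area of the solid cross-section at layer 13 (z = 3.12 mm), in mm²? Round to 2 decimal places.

767.31 mm²

At z = 3.12 mm: the r=6 cylinder gives a regular 24-gon of circumradius 6 (constant along its height) (area = (24/2)·6.000²·sin(360°/24) = 111.81 mm²); the cube at (-1.5, 15.5) is not intersected at this z (z outside [3.5, 20]); Taking the union: only the r=6 cylinder is present, so the union is just that shape — area = 111.81 mm²; the 23×28.5 cube at (-0.5, 15.5) contributes its full rectangle (area 655.50 mm²); Combining (union): the 2 present regions are separate (no shared area or edge), so areas and boundary lengths simply add and each stays a separate island — area = 767.31 mm². Overall, the cross-section has 2 separate islands. Net area = 767.31 mm².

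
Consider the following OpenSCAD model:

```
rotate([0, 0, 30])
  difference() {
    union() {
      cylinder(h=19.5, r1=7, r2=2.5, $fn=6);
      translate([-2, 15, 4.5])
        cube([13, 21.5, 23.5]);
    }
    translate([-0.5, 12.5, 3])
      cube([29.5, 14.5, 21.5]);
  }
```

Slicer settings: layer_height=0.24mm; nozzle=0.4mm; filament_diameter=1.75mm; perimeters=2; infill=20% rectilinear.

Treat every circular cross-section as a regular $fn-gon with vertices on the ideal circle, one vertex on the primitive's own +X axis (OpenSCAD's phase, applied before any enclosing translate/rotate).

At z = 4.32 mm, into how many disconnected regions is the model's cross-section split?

1

At z = 4.32 mm: the cone (r1=7→r2=2.5) has section circumradius 6.003 here — a regular 6-gon; the cube at (-2, 15) does not reach this height (z outside [4.5, 28]); Taking the union: only the cone is present, so the union is just that shape — 1 connected region; the 29.5×14.5 cube at (-0.5, 12.5) contributes its full rectangle; Subtracting the remaining from the first: starting from that combined region, the 29.5×14.5 cube at (-0.5, 12.5) misses the remaining region (no effect) — 1 connected region; (whole slice rotated 30° about Z — lengths, areas and connectivity unchanged). The result has 1 disconnected region.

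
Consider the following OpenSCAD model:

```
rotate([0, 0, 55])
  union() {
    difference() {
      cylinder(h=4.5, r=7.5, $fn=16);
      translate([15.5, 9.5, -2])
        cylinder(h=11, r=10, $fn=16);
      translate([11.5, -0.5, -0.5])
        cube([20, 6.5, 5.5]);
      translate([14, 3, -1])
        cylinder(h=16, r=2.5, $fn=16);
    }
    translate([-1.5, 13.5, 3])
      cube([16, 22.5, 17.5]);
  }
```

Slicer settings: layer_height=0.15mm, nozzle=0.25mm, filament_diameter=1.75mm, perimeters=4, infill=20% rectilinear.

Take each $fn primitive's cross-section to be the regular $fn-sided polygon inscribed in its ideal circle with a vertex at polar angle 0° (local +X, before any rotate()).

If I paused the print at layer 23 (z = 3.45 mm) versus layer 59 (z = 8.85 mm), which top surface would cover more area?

Layer 23 (z = 3.45): the cylinder: section is a regular 16-gon, circumradius r=7.5 (area = (16/2)·7.500²·sin(360°/16) = 172.21 mm²); the r=10 cylinder at (15.5, 9.5) gives a regular 16-gon of circumradius 10 (constant along its height) (area = (16/2)·10.000²·sin(360°/16) = 306.15 mm²); the cube at (11.5, -0.5) is present — its section is the full 20×6.5 rectangle (area 130.00 mm²); the r=2.5 cylinder at (14, 3) gives a regular 16-gon of circumradius 2.5 (constant along its height) (area = (16/2)·2.500²·sin(360°/16) = 19.13 mm²); After the difference (first − rest): starting from the r=7.5 cylinder (172.21 mm²), the r=10 cylinder at (15.5, 9.5) misses the remaining region (no effect); the 20×6.5 cube at (11.5, -0.5) misses the remaining region (no effect); the r=2.5 cylinder at (14, 3) misses the remaining region (no effect) — area = 172.21 mm²; the cube at (-1.5, 13.5) (footprint 16×22.5) is included at this height (area 360.00 mm²); Combining (union): the 2 present regions are separate (no shared area or edge), so areas and boundary lengths simply add and each stays a separate island — area = 532.21 mm²; (rotated 55° about Z; rotation is an isometry so areas/perimeters/island counts are preserved). So its area = 532.21 mm². Layer 59 (z = 8.85): the cylinder is not intersected at this z (z outside [0, 4.5]); the cylinder at (15.5, 9.5): section is a regular 16-gon, circumradius r=10 (area = (16/2)·10.000²·sin(360°/16) = 306.15 mm²); the cube at (11.5, -0.5) does not reach this height (z outside [-0.5, 5]); the r=2.5 cylinder at (14, 3) gives a regular 16-gon of circumradius 2.5 (constant along its height) (area = (16/2)·2.500²·sin(360°/16) = 19.13 mm²); Subtracting the remaining from the first: the first operand is absent here, so nothing remains; the cube at (-1.5, 13.5) (footprint 16×22.5) is included at this height (area 360.00 mm²); Combining (union): only the 16×22.5 cube at (-1.5, 13.5) is present, so the union is just that shape — area = 360.00 mm²; (whole slice rotated 55° about Z — lengths, areas and connectivity unchanged). So its area = 360.00 mm². Layer 23 is larger (532.21 vs 360.00 mm²).

layer 23 (z = 3.45 mm)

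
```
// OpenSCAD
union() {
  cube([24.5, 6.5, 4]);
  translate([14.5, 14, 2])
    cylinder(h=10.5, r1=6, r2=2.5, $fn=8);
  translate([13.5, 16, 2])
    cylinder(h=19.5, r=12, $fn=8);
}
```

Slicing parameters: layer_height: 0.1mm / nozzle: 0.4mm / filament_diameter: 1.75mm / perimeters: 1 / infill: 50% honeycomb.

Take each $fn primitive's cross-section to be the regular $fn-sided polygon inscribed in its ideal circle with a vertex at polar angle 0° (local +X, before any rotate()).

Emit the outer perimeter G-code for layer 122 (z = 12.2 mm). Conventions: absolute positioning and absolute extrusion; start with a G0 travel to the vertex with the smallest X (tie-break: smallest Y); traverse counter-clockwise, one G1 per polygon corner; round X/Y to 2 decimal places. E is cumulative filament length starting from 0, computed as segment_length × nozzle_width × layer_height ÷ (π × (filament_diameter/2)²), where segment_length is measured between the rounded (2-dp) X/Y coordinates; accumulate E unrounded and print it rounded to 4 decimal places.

At z = 12.2 mm: the cube is not intersected at this z (z outside [0, 4]); the cone at (14.5, 14) contributes a regular 8-gon of circumradius 2.600 (interpolated between r1=6 and r2=2.5 at t=0.971); the r=12 cylinder at (13.5, 16) contributes a regular 8-gon of circumradius 12; Taking the union: the cone at (14.5, 14) lies entirely inside the r=12 cylinder at (13.5, 16), so the union is just the r=12 cylinder at (13.5, 16) — 1 connected region. The outline is a single polygon with 8 vertices. Extrusion per mm of travel: 0.4 × 0.1 / (π × 0.875²) = 0.016630. Accumulating E over each segment gives final E = 1.2222.

G0 X1.50 Y16.00 Z12.20
G1 X5.01 Y7.51 E0.1528
G1 X13.50 Y4.00 E0.3056
G1 X21.99 Y7.51 E0.4583
G1 X25.50 Y16.00 E0.6111
G1 X21.99 Y24.49 E0.7639
G1 X13.50 Y28.00 E0.9167
G1 X5.01 Y24.49 E1.0695
G1 X1.50 Y16.00 E1.2222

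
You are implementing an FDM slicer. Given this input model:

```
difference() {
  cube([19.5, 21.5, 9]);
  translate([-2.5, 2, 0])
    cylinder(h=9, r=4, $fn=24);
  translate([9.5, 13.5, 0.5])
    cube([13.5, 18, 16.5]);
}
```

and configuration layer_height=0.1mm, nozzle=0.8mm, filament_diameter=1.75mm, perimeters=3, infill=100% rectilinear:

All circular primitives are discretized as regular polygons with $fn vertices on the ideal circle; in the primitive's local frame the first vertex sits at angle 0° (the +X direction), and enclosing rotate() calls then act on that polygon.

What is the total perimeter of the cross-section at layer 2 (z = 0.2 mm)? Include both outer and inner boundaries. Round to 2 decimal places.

At z = 0.2 mm: the cube is present — its section is the full 19.5×21.5 rectangle (perimeter 82.00 mm); the r=4 cylinder at (-2.5, 2) contributes a regular 24-gon of circumradius 4 (perimeter = 2·24·4.000·sin(180°/24) = 25.06 mm); the cube at (9.5, 13.5) is not intersected at this z (z outside [0.5, 17]); Taking the first minus the rest: starting from the 19.5×21.5 cube, the r=4 cylinder at (-2.5, 2) partially overlaps it — only the 5.79 mm² overlap (of its 49.69 mm²) is removed, clipping the outline — boundary = 81.59 mm. Overall, the cross-section is a single solid region. Total boundary length (outer) = 81.59 mm.

81.59 mm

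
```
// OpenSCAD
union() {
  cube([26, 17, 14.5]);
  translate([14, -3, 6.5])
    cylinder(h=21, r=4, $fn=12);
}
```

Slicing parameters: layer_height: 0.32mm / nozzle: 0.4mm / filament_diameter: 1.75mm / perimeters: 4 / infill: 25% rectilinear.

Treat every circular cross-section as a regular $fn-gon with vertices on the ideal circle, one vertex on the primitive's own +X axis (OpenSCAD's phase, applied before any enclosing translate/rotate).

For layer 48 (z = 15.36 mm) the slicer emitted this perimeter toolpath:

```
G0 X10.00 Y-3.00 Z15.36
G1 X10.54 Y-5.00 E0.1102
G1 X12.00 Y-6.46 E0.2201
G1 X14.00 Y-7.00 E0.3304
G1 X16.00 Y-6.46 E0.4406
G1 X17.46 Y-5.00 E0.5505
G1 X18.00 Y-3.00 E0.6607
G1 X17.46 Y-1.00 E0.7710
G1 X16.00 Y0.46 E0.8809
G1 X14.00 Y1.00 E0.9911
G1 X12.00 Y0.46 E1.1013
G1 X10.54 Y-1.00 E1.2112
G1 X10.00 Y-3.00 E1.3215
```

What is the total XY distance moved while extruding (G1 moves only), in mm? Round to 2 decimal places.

24.83 mm

Sum the Euclidean lengths of each G1 segment: total = 24.83 mm.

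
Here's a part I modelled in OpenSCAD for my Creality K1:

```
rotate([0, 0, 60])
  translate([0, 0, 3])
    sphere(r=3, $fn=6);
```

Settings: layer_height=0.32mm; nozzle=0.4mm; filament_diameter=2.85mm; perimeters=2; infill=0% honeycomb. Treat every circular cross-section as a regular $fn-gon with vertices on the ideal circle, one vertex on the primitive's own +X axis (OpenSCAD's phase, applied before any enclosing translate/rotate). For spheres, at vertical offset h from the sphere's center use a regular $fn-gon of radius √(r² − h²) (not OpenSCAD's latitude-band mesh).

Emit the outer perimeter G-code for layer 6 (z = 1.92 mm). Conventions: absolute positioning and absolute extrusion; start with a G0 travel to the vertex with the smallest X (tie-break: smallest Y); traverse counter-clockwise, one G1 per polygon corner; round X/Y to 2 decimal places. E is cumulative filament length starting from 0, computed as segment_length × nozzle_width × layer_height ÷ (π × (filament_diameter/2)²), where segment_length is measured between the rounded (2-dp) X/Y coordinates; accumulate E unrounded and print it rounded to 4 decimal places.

At z = 1.92 mm: the r=3 sphere contributes a regular 6-gon of circumradius √(3²−1.08²) = 2.799; (rotated 60° about Z; rotation is an isometry so areas/perimeters/island counts are preserved). The outline is a single polygon with 6 vertices. Extrusion per mm of travel: 0.4 × 0.32 / (π × 1.425²) = 0.020065. Accumulating E over each segment gives final E = 0.3367.

G0 X-2.80 Y0.00 Z1.92
G1 X-1.40 Y-2.42 E0.0561
G1 X1.40 Y-2.42 E0.1123
G1 X2.80 Y0.00 E0.1684
G1 X1.40 Y2.42 E0.2245
G1 X-1.40 Y2.42 E0.2807
G1 X-2.80 Y0.00 E0.3367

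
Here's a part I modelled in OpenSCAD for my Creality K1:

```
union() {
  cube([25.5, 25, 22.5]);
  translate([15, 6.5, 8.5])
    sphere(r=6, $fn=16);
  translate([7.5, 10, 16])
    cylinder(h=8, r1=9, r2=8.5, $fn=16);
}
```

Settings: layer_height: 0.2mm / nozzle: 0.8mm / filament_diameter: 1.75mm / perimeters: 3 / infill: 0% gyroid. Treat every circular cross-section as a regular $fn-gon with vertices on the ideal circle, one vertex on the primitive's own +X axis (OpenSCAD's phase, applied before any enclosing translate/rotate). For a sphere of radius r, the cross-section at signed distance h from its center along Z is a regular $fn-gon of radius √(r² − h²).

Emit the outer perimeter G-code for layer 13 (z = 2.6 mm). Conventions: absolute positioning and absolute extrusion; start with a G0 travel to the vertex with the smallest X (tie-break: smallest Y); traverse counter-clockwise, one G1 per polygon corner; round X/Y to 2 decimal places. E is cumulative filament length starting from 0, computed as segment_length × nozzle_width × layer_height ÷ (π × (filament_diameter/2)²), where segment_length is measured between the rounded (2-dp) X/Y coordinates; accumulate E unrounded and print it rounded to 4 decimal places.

At z = 2.6 mm: the cube is present — its section is the full 25.5×25 rectangle; the sphere at (15, 6.5): section is a regular 16-gon, circumradius = √(r²−h²) = √(6²−5.9²) = 1.091; the cone at (7.5, 10) is absent (z outside [16, 24]); Combining (union): the r=6 sphere at (15, 6.5) lies entirely inside the 25.5×25 cube, so the union is just the 25.5×25 cube — 1 connected region. The outline is a single polygon with 4 vertices. Extrusion per mm of travel: 0.8 × 0.2 / (π × 0.875²) = 0.066520. Accumulating E over each segment gives final E = 6.7185.

G0 X0.00 Y0.00 Z2.60
G1 X25.50 Y0.00 E1.6963
G1 X25.50 Y25.00 E3.3593
G1 X0.00 Y25.00 E5.0555
G1 X0.00 Y0.00 E6.7185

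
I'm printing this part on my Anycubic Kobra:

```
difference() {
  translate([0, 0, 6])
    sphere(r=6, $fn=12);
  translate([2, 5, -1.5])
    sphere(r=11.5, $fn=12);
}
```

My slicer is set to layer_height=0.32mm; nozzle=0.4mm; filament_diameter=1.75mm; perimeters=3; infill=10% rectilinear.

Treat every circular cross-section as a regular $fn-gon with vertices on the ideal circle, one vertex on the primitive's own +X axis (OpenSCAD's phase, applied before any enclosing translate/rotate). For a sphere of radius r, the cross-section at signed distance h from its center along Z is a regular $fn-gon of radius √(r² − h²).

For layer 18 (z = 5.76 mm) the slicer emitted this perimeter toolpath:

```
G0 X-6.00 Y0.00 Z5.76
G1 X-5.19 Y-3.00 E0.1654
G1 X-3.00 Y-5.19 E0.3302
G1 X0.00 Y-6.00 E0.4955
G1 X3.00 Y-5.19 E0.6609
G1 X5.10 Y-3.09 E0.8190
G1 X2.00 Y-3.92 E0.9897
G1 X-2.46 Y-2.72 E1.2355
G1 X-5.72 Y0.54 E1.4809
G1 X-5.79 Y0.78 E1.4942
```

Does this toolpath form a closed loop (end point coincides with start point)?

no

Start point (G0): (-6.00, 0.00). End point (last G1): the path does not return to the start — open.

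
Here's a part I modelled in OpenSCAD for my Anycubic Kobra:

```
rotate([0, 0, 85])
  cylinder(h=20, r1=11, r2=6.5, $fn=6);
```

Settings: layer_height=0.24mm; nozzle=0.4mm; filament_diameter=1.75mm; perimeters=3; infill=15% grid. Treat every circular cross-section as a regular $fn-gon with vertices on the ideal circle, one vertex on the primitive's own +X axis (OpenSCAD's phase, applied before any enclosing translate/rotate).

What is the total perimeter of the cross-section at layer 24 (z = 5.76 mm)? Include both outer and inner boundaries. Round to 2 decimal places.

At z = 5.76 mm: the cone (r1=11→r2=6.5) has section circumradius 9.704 here — a regular 6-gon (perimeter = 2·6·9.704·sin(180°/6) = 58.22 mm); (whole slice rotated 85° about Z — lengths, areas and connectivity unchanged). Overall, the cross-section is a single solid region. Total boundary length (outer) = 58.22 mm.

58.22 mm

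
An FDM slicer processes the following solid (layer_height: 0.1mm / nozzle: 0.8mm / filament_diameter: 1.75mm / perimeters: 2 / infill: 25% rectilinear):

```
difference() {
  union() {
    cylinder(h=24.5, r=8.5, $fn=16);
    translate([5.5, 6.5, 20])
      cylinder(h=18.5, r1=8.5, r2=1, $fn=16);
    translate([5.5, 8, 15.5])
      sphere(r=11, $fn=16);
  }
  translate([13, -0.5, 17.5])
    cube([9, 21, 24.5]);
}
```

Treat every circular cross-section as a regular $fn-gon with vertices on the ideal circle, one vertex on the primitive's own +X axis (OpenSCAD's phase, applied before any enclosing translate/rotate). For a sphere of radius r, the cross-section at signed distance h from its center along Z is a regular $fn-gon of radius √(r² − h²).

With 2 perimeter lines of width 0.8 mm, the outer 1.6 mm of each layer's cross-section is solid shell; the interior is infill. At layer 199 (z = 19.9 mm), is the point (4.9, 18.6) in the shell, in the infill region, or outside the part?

At z = 19.9 mm: the r=8.5 cylinder gives a regular 16-gon of circumradius 8.5 (constant along its height); the cone at (5.5, 6.5) does not reach this height (z outside [20, 38.5]); the r=11 sphere at (5.5, 8) contributes a regular 16-gon of circumradius √(11²−4.4²) = 10.082; Combining (union): the regions partially overlap (shared area 94.09 mm²), so overlapping operands fuse into one piece — 1 connected region; the cube at (13, -0.5) (footprint 9×21) is included at this height; Taking the first minus the rest: starting from the result so far, the 9×21 cube at (13, -0.5) partially overlaps it — only the 21.89 mm² overlap (of its 189.00 mm²) is removed, clipping the outline — 1 connected region. Overall, the cross-section is a single solid region. The nearest boundary edge runs (1.64, 17.31)→(5.50, 18.08); distance from the point to it = 0.63 mm. The point is not inside any of the regions above, so it lies outside the cross-section (0.63 mm from the nearest boundary).

outside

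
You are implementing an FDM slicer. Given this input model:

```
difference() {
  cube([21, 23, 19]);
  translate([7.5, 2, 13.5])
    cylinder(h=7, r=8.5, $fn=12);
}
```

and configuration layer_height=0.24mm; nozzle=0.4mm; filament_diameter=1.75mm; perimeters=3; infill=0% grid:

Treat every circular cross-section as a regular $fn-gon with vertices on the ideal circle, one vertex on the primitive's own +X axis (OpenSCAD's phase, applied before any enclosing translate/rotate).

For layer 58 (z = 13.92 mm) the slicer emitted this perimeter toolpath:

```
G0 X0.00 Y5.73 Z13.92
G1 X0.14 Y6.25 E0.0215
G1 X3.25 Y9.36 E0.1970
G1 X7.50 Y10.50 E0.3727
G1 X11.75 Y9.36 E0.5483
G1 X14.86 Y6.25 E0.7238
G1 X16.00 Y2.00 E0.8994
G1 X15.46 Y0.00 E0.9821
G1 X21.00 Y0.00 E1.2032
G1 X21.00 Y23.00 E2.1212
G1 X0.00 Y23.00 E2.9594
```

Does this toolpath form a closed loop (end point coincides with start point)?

no

Start point (G0): (0.00, 5.73). End point (last G1): the path does not return to the start — open.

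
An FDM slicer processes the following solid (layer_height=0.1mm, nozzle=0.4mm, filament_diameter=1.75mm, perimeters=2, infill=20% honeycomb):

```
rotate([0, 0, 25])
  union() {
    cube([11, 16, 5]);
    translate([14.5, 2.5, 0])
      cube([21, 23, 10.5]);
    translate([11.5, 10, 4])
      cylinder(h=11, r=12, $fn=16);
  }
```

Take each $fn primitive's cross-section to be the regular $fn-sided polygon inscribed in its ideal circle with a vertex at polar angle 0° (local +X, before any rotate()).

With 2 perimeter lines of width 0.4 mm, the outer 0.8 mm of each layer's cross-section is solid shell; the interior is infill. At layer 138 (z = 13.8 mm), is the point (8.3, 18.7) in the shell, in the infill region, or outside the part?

infill

At z = 13.8 mm: the cube is not intersected at this z (z outside [0, 5]); the cube at (14.5, 2.5) is not intersected at this z (z outside [0, 10.5]); the r=12 cylinder at (11.5, 10) gives a regular 16-gon of circumradius 12 (constant along its height); Taking the union: only the r=12 cylinder at (11.5, 10) is present, so the union is just that shape — 1 connected region; (whole slice rotated 25° about Z — lengths, areas and connectivity unchanged). Overall, the cross-section is a single solid region. Undo the 25° rotation: the query point maps to (15.425, 13.440) in the un-rotated model frame. The nearest boundary edge runs (22.59, 14.59)→(19.99, 18.49); distance from the point to it = 6.59 mm. The point is inside the cross-section and 6.59 mm from the nearest boundary — more than the 0.8 mm shell width (2 × 0.4), so it's in the infill interior.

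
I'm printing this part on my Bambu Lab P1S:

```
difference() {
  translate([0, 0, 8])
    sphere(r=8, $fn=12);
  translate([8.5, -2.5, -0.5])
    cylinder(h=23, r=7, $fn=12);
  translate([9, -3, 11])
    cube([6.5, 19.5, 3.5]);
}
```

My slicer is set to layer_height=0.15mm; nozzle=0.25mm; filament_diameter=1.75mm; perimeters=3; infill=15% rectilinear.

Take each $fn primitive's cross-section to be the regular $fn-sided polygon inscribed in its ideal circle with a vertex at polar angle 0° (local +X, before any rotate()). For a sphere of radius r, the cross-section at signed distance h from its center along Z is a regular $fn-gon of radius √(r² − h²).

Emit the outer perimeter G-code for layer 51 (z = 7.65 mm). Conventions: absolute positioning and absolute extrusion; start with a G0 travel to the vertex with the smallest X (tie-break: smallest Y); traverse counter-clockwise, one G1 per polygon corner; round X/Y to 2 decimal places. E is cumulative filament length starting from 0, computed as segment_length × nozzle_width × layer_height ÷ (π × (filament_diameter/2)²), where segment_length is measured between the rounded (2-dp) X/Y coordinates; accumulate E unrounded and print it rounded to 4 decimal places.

G0 X-7.99 Y0.00 Z7.65
G1 X-6.92 Y-4.00 E0.0646
G1 X-4.00 Y-6.92 E0.1289
G1 X0.00 Y-7.99 E0.1935
G1 X3.49 Y-7.06 E0.2498
G1 X2.44 Y-6.00 E0.2731
G1 X1.50 Y-2.50 E0.3296
G1 X2.44 Y1.00 E0.3861
G1 X5.00 Y3.56 E0.4425
G1 X6.86 Y4.06 E0.4725
G1 X4.00 Y6.92 E0.5356
G1 X0.00 Y7.99 E0.6002
G1 X-4.00 Y6.92 E0.6647
G1 X-6.92 Y4.00 E0.7291
G1 X-7.99 Y0.00 E0.7936

At z = 7.65 mm: the sphere: section is a regular 12-gon, circumradius = √(r²−h²) = √(8²−0.35²) = 7.992; the r=7 cylinder at (8.5, -2.5) gives a regular 12-gon of circumradius 7 (constant along its height); the cube at (9, -3) is not intersected at this z (z outside [11, 14.5]); Subtracting the remaining from the first: starting from the r=8 sphere, the r=7 cylinder at (8.5, -2.5) partially overlaps it — only the 47.12 mm² overlap (of its 147.00 mm²) is removed, clipping the outline — 1 connected region. The outline is a single polygon with 14 vertices. Extrusion per mm of travel: 0.25 × 0.15 / (π × 0.875²) = 0.015591. Accumulating E over each segment gives final E = 0.7936.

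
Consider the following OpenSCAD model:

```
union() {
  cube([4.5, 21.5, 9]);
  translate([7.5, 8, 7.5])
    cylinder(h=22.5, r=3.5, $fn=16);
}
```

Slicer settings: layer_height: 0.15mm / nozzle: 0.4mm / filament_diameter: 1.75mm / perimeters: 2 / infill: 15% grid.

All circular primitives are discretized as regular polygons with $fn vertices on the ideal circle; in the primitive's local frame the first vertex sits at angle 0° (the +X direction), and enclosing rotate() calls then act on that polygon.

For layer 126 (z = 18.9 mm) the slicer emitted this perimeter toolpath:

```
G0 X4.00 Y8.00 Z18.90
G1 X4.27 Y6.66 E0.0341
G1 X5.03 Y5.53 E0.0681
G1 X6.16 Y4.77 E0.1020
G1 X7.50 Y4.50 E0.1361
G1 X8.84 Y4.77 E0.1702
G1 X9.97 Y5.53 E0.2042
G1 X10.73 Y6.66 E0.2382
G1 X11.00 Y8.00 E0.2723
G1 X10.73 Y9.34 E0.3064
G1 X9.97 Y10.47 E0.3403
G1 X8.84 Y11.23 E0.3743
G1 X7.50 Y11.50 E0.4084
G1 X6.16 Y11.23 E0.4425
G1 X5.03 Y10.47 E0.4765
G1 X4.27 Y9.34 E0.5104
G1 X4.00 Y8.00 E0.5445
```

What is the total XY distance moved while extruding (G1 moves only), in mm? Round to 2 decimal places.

Sum the Euclidean lengths of each G1 segment: total = 21.83 mm.

21.83 mm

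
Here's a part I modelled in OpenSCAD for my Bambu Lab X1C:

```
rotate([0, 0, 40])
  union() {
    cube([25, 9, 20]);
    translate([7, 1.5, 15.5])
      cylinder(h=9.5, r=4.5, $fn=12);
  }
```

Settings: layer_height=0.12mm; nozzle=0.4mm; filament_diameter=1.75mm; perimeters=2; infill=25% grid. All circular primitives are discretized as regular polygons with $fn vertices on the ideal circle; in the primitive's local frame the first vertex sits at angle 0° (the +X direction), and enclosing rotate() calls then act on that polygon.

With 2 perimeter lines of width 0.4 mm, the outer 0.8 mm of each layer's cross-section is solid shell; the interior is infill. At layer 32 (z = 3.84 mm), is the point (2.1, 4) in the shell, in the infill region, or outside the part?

At z = 3.84 mm: the cube is present — its section is the full 25×9 rectangle; the cylinder at (7, 1.5) is absent (z outside [15.5, 25]); Taking the union: only the 25×9 cube is present, so the union is just that shape — 1 connected region; (whole slice rotated 40° about Z — lengths, areas and connectivity unchanged). Overall, the cross-section is a single solid region. Undo the 40° rotation: the query point maps to (4.180, 1.714) in the un-rotated model frame. The nearest boundary edge runs (0.00, 0.00)→(25.00, 0.00); distance from the point to it = 1.71 mm. The point is inside the cross-section and 1.71 mm from the nearest boundary — more than the 0.8 mm shell width (2 × 0.4), so it's in the infill interior.

infill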